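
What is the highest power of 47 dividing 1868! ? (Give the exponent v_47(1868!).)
v_47(1868!) = 39

Legendre's formula: v_p(n!) = Σ_{k ≥ 1} ⌊n / p^k⌋. For p = 47, n = 1868, the terms are:
  ⌊1868/47^1⌋ = ⌊1868/47⌋ = 39
(the next term ⌊1868/47^2⌋ = 0, terminating the sum). Summing: v_47(1868!) = 39 = 39.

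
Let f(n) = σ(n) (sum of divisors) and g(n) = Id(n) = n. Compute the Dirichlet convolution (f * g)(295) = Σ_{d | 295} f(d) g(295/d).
(σ * Id)(295) = 1309

Divisors of 295: [1, 5, 59, 295]. For each d | 295:
  d = 1: σ(1) · Id(295/1) = 1 · 295 = 295
  d = 5: σ(5) · Id(295/5) = 6 · 59 = 354
  d = 59: σ(59) · Id(295/59) = 60 · 5 = 300
  d = 295: σ(295) · Id(295/295) = 360 · 1 = 360
Summing: (σ * Id)(295) = 295 + 354 + 300 + 360 = 1309.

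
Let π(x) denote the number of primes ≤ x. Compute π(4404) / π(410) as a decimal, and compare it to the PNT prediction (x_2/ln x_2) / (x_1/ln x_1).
π(4404)/π(410) = 599/80 ≈ 7.4875;  PNT prediction ≈ 7.7021.

π(410) = 80 and π(4404) = 599, so π(4404)/π(410) ≈ 7.4875. The PNT-predicted ratio is (4404/ln(4404)) / (410/ln(410)) ≈ 7.7021. The two agree to within a few percent, as expected.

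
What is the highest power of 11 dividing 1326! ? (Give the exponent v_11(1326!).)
v_11(1326!) = 130

Legendre's formula: v_p(n!) = Σ_{k ≥ 1} ⌊n / p^k⌋. For p = 11, n = 1326, the terms are:
  ⌊1326/11^1⌋ = ⌊1326/11⌋ = 120
  ⌊1326/11^2⌋ = ⌊1326/121⌋ = 10
(the next term ⌊1326/11^3⌋ = 0, terminating the sum). Summing: v_11(1326!) = 120 + 10 = 130.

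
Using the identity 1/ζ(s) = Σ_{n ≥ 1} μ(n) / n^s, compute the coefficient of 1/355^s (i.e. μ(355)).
μ(355) = 1

Factor n = 355 = 5 · 71. μ(n) = 0 if any exponent ≥ 2 (not squarefree); otherwise μ(n) = (−1)^{ω(n)} where ω(n) is the number of distinct prime factors. Applying: μ(355) = 1.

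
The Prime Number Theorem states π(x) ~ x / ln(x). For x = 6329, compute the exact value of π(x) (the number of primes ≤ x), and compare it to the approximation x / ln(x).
π(6329) = 824;  x/ln(x) ≈ 723.07;  relative error ≈ 12.25%.

Directly count primes up to 6329: π(6329) = 824. The PNT approximation gives 6329/ln(6329) ≈ 6329/8.75290 ≈ 723.07. Relative error (π(x) − x/ln(x)) / π(x) ≈ 12.25%; the approximation is known to undercount slightly (Li(x) is a better estimate).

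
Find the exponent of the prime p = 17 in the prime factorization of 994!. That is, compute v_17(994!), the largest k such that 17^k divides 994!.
v_17(994!) = 61

Legendre's formula: v_p(n!) = Σ_{k ≥ 1} ⌊n / p^k⌋. For p = 17, n = 994, the terms are:
  ⌊994/17^1⌋ = ⌊994/17⌋ = 58
  ⌊994/17^2⌋ = ⌊994/289⌋ = 3
(the next term ⌊994/17^3⌋ = 0, terminating the sum). Summing: v_17(994!) = 58 + 3 = 61.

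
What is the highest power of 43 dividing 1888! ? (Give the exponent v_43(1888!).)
v_43(1888!) = 44

Legendre's formula: v_p(n!) = Σ_{k ≥ 1} ⌊n / p^k⌋. For p = 43, n = 1888, the terms are:
  ⌊1888/43^1⌋ = ⌊1888/43⌋ = 43
  ⌊1888/43^2⌋ = ⌊1888/1849⌋ = 1
(the next term ⌊1888/43^3⌋ = 0, terminating the sum). Summing: v_43(1888!) = 43 + 1 = 44.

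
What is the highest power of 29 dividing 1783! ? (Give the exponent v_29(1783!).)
v_29(1783!) = 63

Legendre's formula: v_p(n!) = Σ_{k ≥ 1} ⌊n / p^k⌋. For p = 29, n = 1783, the terms are:
  ⌊1783/29^1⌋ = ⌊1783/29⌋ = 61
  ⌊1783/29^2⌋ = ⌊1783/841⌋ = 2
(the next term ⌊1783/29^3⌋ = 0, terminating the sum). Summing: v_29(1783!) = 61 + 2 = 63.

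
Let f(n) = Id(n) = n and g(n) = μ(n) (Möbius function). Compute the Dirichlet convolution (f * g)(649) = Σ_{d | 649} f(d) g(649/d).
(Id * μ)(649) = 580

Divisors of 649: [1, 11, 59, 649]. For each d | 649:
  d = 1: Id(1) · μ(649/1) = 1 · 1 = 1
  d = 11: Id(11) · μ(649/11) = 11 · -1 = -11
  d = 59: Id(59) · μ(649/59) = 59 · -1 = -59
  d = 649: Id(649) · μ(649/649) = 649 · 1 = 649
Summing: (Id * μ)(649) = 1 + -11 + -59 + 649 = 580.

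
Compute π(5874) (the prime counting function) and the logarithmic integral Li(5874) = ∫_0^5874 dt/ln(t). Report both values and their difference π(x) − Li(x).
π(5874) = 773;  Li(5874) ≈ 785.91;  π(x) − Li(x) ≈ -12.91.

Direct count of primes ≤ 5874 gives π(5874) = 773. Numerical evaluation of the logarithmic integral gives Li(5874) ≈ 785.91. The difference π(x) − Li(x) ≈ -12.91 is typically negative for small/moderate x (Li(x) overestimates), though Littlewood's theorem shows this sign changes infinitely often.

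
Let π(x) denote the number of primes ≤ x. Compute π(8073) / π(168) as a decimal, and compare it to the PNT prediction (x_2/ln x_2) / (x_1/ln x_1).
π(8073)/π(168) = 1014/39 ≈ 26.0000;  PNT prediction ≈ 27.3696.

π(168) = 39 and π(8073) = 1014, so π(8073)/π(168) ≈ 26.0000. The PNT-predicted ratio is (8073/ln(8073)) / (168/ln(168)) ≈ 27.3696. The two agree to within a few percent, as expected.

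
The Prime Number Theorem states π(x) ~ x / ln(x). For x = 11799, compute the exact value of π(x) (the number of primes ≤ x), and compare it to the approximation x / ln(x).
π(11799) = 1413;  x/ln(x) ≈ 1258.46;  relative error ≈ 10.94%.

Directly count primes up to 11799: π(11799) = 1413. The PNT approximation gives 11799/ln(11799) ≈ 11799/9.37577 ≈ 1258.46. Relative error (π(x) − x/ln(x)) / π(x) ≈ 10.94%; the approximation is known to undercount slightly (Li(x) is a better estimate).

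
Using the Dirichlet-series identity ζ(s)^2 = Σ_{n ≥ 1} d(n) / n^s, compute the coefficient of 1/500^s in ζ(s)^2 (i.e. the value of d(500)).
d(500) = 12

ζ(s)^2 = (Σ 1/m^s)(Σ 1/k^s). The coefficient of 1/n^s in the product is the number of ordered pairs (m, k) with mk = n, which equals d(n). For n = 500, divisors are [1, 2, 4, 5, 10, 20, 25, 50, 100, 125, 250, 500], so d(500) = 12.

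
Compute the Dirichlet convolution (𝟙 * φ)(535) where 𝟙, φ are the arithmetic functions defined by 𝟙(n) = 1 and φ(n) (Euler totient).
(𝟙 * φ)(535) = 535

Divisors of 535: [1, 5, 107, 535]. For each d | 535:
  d = 1: 𝟙(1) · φ(535/1) = 1 · 424 = 424
  d = 5: 𝟙(5) · φ(535/5) = 1 · 106 = 106
  d = 107: 𝟙(107) · φ(535/107) = 1 · 4 = 4
  d = 535: 𝟙(535) · φ(535/535) = 1 · 1 = 1
Summing: (𝟙 * φ)(535) = 424 + 106 + 4 + 1 = 535.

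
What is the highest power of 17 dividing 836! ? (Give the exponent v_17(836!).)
v_17(836!) = 51

Legendre's formula: v_p(n!) = Σ_{k ≥ 1} ⌊n / p^k⌋. For p = 17, n = 836, the terms are:
  ⌊836/17^1⌋ = ⌊836/17⌋ = 49
  ⌊836/17^2⌋ = ⌊836/289⌋ = 2
(the next term ⌊836/17^3⌋ = 0, terminating the sum). Summing: v_17(836!) = 49 + 2 = 51.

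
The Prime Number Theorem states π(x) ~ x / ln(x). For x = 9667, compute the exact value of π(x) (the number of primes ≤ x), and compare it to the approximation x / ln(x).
π(9667) = 1193;  x/ln(x) ≈ 1053.45;  relative error ≈ 11.70%.

Directly count primes up to 9667: π(9667) = 1193. The PNT approximation gives 9667/ln(9667) ≈ 9667/9.17647 ≈ 1053.45. Relative error (π(x) − x/ln(x)) / π(x) ≈ 11.70%; the approximation is known to undercount slightly (Li(x) is a better estimate).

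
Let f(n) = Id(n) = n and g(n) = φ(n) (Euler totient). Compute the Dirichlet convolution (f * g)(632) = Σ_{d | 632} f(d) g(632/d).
(Id * φ)(632) = 3140

Divisors of 632: [1, 2, 4, 8, 79, 158, 316, 632]. For each d | 632:
  d = 1: Id(1) · φ(632/1) = 1 · 312 = 312
  d = 2: Id(2) · φ(632/2) = 2 · 156 = 312
  d = 4: Id(4) · φ(632/4) = 4 · 78 = 312
  d = 8: Id(8) · φ(632/8) = 8 · 78 = 624
  d = 79: Id(79) · φ(632/79) = 79 · 4 = 316
  d = 158: Id(158) · φ(632/158) = 158 · 2 = 316
  d = 316: Id(316) · φ(632/316) = 316 · 1 = 316
  d = 632: Id(632) · φ(632/632) = 632 · 1 = 632
Summing: (Id * φ)(632) = 312 + 312 + 312 + 624 + 316 + 316 + 316 + 632 = 3140.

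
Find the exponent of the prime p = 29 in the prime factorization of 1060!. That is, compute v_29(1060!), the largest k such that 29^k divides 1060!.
v_29(1060!) = 37

Legendre's formula: v_p(n!) = Σ_{k ≥ 1} ⌊n / p^k⌋. For p = 29, n = 1060, the terms are:
  ⌊1060/29^1⌋ = ⌊1060/29⌋ = 36
  ⌊1060/29^2⌋ = ⌊1060/841⌋ = 1
(the next term ⌊1060/29^3⌋ = 0, terminating the sum). Summing: v_29(1060!) = 36 + 1 = 37.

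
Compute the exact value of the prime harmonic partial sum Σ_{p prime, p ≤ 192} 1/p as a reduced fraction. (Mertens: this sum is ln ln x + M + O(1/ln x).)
Σ 1/p = 1993491118321872720749042237885450777194444627325999952379378899379116158063/1030893141925860008499560888835674370998623848299590975192766715520279329390

π(192) = 43, so the primes ≤ 192 are [2, 3, 5, 7, 11, 13, 17, 19, 23, 29, 31, 37, 41, 43, 47, 53, 59, 61, 67, 71, 73, 79, 83, 89, 97, 101, 103, 107, 109, 113, 127, 131, 137, 139, 149, 151, 157, 163, 167, 173, 179, 181, 191]. Summing 1/p over these primes: 1993491118321872720749042237885450777194444627325999952379378899379116158063/1030893141925860008499560888835674370998623848299590975192766715520279329390 ≈ 1.9338. Mertens estimate ln ln(192) + 0.2615 ≈ 1.9212.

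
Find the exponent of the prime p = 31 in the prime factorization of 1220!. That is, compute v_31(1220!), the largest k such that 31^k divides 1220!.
v_31(1220!) = 40

Legendre's formula: v_p(n!) = Σ_{k ≥ 1} ⌊n / p^k⌋. For p = 31, n = 1220, the terms are:
  ⌊1220/31^1⌋ = ⌊1220/31⌋ = 39
  ⌊1220/31^2⌋ = ⌊1220/961⌋ = 1
(the next term ⌊1220/31^3⌋ = 0, terminating the sum). Summing: v_31(1220!) = 39 + 1 = 40.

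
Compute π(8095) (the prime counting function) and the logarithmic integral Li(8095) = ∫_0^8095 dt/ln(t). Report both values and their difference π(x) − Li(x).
π(8095) = 1018;  Li(8095) ≈ 1036.98;  π(x) − Li(x) ≈ -18.98.

Direct count of primes ≤ 8095 gives π(8095) = 1018. Numerical evaluation of the logarithmic integral gives Li(8095) ≈ 1036.98. The difference π(x) − Li(x) ≈ -18.98 is typically negative for small/moderate x (Li(x) overestimates), though Littlewood's theorem shows this sign changes infinitely often.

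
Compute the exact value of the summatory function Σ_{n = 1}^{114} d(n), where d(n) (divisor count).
Σ_{n ≤ 114} d(n) = 562

Compute d(n) for each 1 ≤ n ≤ 114: d(1) = 1, d(2) = 2, d(3) = 2, d(4) = 3, d(5) = 2, d(6) = 4, d(7) = 2, d(8) = 4, d(9) = 3, d(10) = 4, d(11) = 2, d(12) = 6, d(13) = 2, d(14) = 4, d(15) = 4, d(16) = 5, d(17) = 2, d(18) = 6, d(19) = 2, d(20) = 6, d(21) = 4, d(22) = 4, d(23) = 2, d(24) = 8, d(25) = 3, d(26) = 4, d(27) = 4, d(28) = 6, d(29) = 2, d(30) = 8, d(31) = 2, d(32) = 6, d(33) = 4, d(34) = 4, d(35) = 4, d(36) = 9, d(37) = 2, d(38) = 4, d(39) = 4, d(40) = 8, d(41) = 2, d(42) = 8, d(43) = 2, d(44) = 6, d(45) = 6, d(46) = 4, d(47) = 2, d(48) = 10, d(49) = 3, d(50) = 6, d(51) = 4, d(52) = 6, d(53) = 2, d(54) = 8, d(55) = 4, d(56) = 8, d(57) = 4, d(58) = 4, d(59) = 2, d(60) = 12, d(61) = 2, d(62) = 4, d(63) = 6, d(64) = 7, d(65) = 4, d(66) = 8, d(67) = 2, d(68) = 6, d(69) = 4, d(70) = 8, d(71) = 2, d(72) = 12, d(73) = 2, d(74) = 4, d(75) = 6, d(76) = 6, d(77) = 4, d(78) = 8, d(79) = 2, d(80) = 10, d(81) = 5, d(82) = 4, d(83) = 2, d(84) = 12, d(85) = 4, d(86) = 4, d(87) = 4, d(88) = 8, d(89) = 2, d(90) = 12, d(91) = 4, d(92) = 6, d(93) = 4, d(94) = 4, d(95) = 4, d(96) = 12, d(97) = 2, d(98) = 6, d(99) = 6, d(100) = 9, d(101) = 2, d(102) = 8, d(103) = 2, d(104) = 8, d(105) = 8, d(106) = 4, d(107) = 2, d(108) = 12, d(109) = 2, d(110) = 8, d(111) = 4, d(112) = 10, d(113) = 2, d(114) = 8. Summing all 114 values: 562. (Dirichlet's divisor formula: Σ_{n ≤ x} d(n) = x ln(x) + (2γ − 1) x + O(√x). For x = 114, the asymptotic estimate is ≈ 557.53.)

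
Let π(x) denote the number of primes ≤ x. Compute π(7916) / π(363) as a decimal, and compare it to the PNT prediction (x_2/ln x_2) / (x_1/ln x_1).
π(7916)/π(363) = 999/72 ≈ 13.8750;  PNT prediction ≈ 14.3194.

π(363) = 72 and π(7916) = 999, so π(7916)/π(363) ≈ 13.8750. The PNT-predicted ratio is (7916/ln(7916)) / (363/ln(363)) ≈ 14.3194. The two agree to within a few percent, as expected.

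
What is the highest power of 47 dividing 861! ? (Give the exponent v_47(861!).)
v_47(861!) = 18

Legendre's formula: v_p(n!) = Σ_{k ≥ 1} ⌊n / p^k⌋. For p = 47, n = 861, the terms are:
  ⌊861/47^1⌋ = ⌊861/47⌋ = 18
(the next term ⌊861/47^2⌋ = 0, terminating the sum). Summing: v_47(861!) = 18 = 18.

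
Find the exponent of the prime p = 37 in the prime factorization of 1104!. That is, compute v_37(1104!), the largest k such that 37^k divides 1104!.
v_37(1104!) = 29

Legendre's formula: v_p(n!) = Σ_{k ≥ 1} ⌊n / p^k⌋. For p = 37, n = 1104, the terms are:
  ⌊1104/37^1⌋ = ⌊1104/37⌋ = 29
(the next term ⌊1104/37^2⌋ = 0, terminating the sum). Summing: v_37(1104!) = 29 = 29.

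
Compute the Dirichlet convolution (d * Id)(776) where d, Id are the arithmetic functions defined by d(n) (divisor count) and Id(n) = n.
(d * Id)(776) = 2574

Divisors of 776: [1, 2, 4, 8, 97, 194, 388, 776]. For each d | 776:
  d = 1: d(1) · Id(776/1) = 1 · 776 = 776
  d = 2: d(2) · Id(776/2) = 2 · 388 = 776
  d = 4: d(4) · Id(776/4) = 3 · 194 = 582
  d = 8: d(8) · Id(776/8) = 4 · 97 = 388
  d = 97: d(97) · Id(776/97) = 2 · 8 = 16
  d = 194: d(194) · Id(776/194) = 4 · 4 = 16
  d = 388: d(388) · Id(776/388) = 6 · 2 = 12
  d = 776: d(776) · Id(776/776) = 8 · 1 = 8
Summing: (d * Id)(776) = 776 + 776 + 582 + 388 + 16 + 16 + 12 + 8 = 2574.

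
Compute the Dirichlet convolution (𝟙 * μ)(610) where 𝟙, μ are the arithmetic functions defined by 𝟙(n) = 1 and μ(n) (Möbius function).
(𝟙 * μ)(610) = 0

Divisors of 610: [1, 2, 5, 10, 61, 122, 305, 610]. For each d | 610:
  d = 1: 𝟙(1) · μ(610/1) = 1 · -1 = -1
  d = 2: 𝟙(2) · μ(610/2) = 1 · 1 = 1
  d = 5: 𝟙(5) · μ(610/5) = 1 · 1 = 1
  d = 10: 𝟙(10) · μ(610/10) = 1 · -1 = -1
  d = 61: 𝟙(61) · μ(610/61) = 1 · 1 = 1
  d = 122: 𝟙(122) · μ(610/122) = 1 · -1 = -1
  d = 305: 𝟙(305) · μ(610/305) = 1 · -1 = -1
  d = 610: 𝟙(610) · μ(610/610) = 1 · 1 = 1
Summing: (𝟙 * μ)(610) = -1 + 1 + 1 + -1 + 1 + -1 + -1 + 1 = 0.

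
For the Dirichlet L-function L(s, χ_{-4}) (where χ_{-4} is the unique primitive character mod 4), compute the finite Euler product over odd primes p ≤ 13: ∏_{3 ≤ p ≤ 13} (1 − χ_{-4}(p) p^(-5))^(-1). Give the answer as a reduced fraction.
∏ = 700807599951834375/703510729567397888

The odd primes p ≤ 13 are [3, 5, 7, 11, 13]. For each, χ(p) = 1 if p ≡ 1 mod 4, χ(p) = −1 if p ≡ 3 mod 4. Taking (1 − χ(p)/p^5)^(-1) = p^5/(p^5 − χ(p)): (1 − (-1)/3^5)^(-1) · (1 − (1)/5^5)^(-1) · (1 − (-1)/7^5)^(-1) · (1 − (-1)/11^5)^(-1) · (1 − (1)/13^5)^(-1) = 700807599951834375/703510729567397888.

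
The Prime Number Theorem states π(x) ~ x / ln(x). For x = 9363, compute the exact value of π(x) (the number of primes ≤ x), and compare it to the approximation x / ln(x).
π(9363) = 1158;  x/ln(x) ≈ 1023.89;  relative error ≈ 11.58%.

Directly count primes up to 9363: π(9363) = 1158. The PNT approximation gives 9363/ln(9363) ≈ 9363/9.14452 ≈ 1023.89. Relative error (π(x) − x/ln(x)) / π(x) ≈ 11.58%; the approximation is known to undercount slightly (Li(x) is a better estimate).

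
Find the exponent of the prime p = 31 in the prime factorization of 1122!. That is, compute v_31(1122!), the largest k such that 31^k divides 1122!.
v_31(1122!) = 37

Legendre's formula: v_p(n!) = Σ_{k ≥ 1} ⌊n / p^k⌋. For p = 31, n = 1122, the terms are:
  ⌊1122/31^1⌋ = ⌊1122/31⌋ = 36
  ⌊1122/31^2⌋ = ⌊1122/961⌋ = 1
(the next term ⌊1122/31^3⌋ = 0, terminating the sum). Summing: v_31(1122!) = 36 + 1 = 37.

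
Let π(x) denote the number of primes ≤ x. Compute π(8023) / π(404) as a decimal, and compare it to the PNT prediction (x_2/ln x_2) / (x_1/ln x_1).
π(8023)/π(404) = 1010/79 ≈ 12.7848;  PNT prediction ≈ 13.2570.

π(404) = 79 and π(8023) = 1010, so π(8023)/π(404) ≈ 12.7848. The PNT-predicted ratio is (8023/ln(8023)) / (404/ln(404)) ≈ 13.2570. The two agree to within a few percent, as expected.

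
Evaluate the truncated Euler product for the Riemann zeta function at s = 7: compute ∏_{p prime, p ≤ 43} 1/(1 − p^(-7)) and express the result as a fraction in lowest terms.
∏ = 45646702807467713699372033067809267220048714619200580949120845685181752370766160993819090186875/45268741527906747399557358241617585589782139439825822687873840391576296184501153303048882388992

The primes p ≤ 43 are [2, 3, 5, 7, 11, 13, 17, 19, 23, 29, 31, 37, 41, 43]. For each prime, (1 − 1/p^7)^(-1) = p^7 / (p^7 − 1). The product is (1 − 1/2^7)^(-1), (1 − 1/3^7)^(-1), (1 − 1/5^7)^(-1), (1 − 1/7^7)^(-1), (1 − 1/11^7)^(-1), (1 − 1/13^7)^(-1), (1 − 1/17^7)^(-1), (1 − 1/19^7)^(-1), (1 − 1/23^7)^(-1), (1 − 1/29^7)^(-1), (1 − 1/31^7)^(-1), (1 − 1/37^7)^(-1), (1 − 1/41^7)^(-1), (1 − 1/43^7)^(-1) = ∏ p^7 / (p^7 − 1) = 45646702807467713699372033067809267220048714619200580949120845685181752370766160993819090186875/45268741527906747399557358241617585589782139439825822687873840391576296184501153303048882388992.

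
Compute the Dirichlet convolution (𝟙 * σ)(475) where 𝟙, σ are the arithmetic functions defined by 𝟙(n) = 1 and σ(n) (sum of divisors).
(𝟙 * σ)(475) = 798

Divisors of 475: [1, 5, 19, 25, 95, 475]. For each d | 475:
  d = 1: 𝟙(1) · σ(475/1) = 1 · 620 = 620
  d = 5: 𝟙(5) · σ(475/5) = 1 · 120 = 120
  d = 19: 𝟙(19) · σ(475/19) = 1 · 31 = 31
  d = 25: 𝟙(25) · σ(475/25) = 1 · 20 = 20
  d = 95: 𝟙(95) · σ(475/95) = 1 · 6 = 6
  d = 475: 𝟙(475) · σ(475/475) = 1 · 1 = 1
Summing: (𝟙 * σ)(475) = 620 + 120 + 31 + 20 + 6 + 1 = 798.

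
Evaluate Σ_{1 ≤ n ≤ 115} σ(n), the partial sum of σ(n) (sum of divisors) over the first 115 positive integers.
Σ_{n ≤ 115} σ(n) = 10897

Compute σ(n) for each 1 ≤ n ≤ 115: σ(1) = 1, σ(2) = 3, σ(3) = 4, σ(4) = 7, σ(5) = 6, σ(6) = 12, σ(7) = 8, σ(8) = 15, σ(9) = 13, σ(10) = 18, σ(11) = 12, σ(12) = 28, σ(13) = 14, σ(14) = 24, σ(15) = 24, σ(16) = 31, σ(17) = 18, σ(18) = 39, σ(19) = 20, σ(20) = 42, σ(21) = 32, σ(22) = 36, σ(23) = 24, σ(24) = 60, σ(25) = 31, σ(26) = 42, σ(27) = 40, σ(28) = 56, σ(29) = 30, σ(30) = 72, σ(31) = 32, σ(32) = 63, σ(33) = 48, σ(34) = 54, σ(35) = 48, σ(36) = 91, σ(37) = 38, σ(38) = 60, σ(39) = 56, σ(40) = 90, σ(41) = 42, σ(42) = 96, σ(43) = 44, σ(44) = 84, σ(45) = 78, σ(46) = 72, σ(47) = 48, σ(48) = 124, σ(49) = 57, σ(50) = 93, σ(51) = 72, σ(52) = 98, σ(53) = 54, σ(54) = 120, σ(55) = 72, σ(56) = 120, σ(57) = 80, σ(58) = 90, σ(59) = 60, σ(60) = 168, σ(61) = 62, σ(62) = 96, σ(63) = 104, σ(64) = 127, σ(65) = 84, σ(66) = 144, σ(67) = 68, σ(68) = 126, σ(69) = 96, σ(70) = 144, σ(71) = 72, σ(72) = 195, σ(73) = 74, σ(74) = 114, σ(75) = 124, σ(76) = 140, σ(77) = 96, σ(78) = 168, σ(79) = 80, σ(80) = 186, σ(81) = 121, σ(82) = 126, σ(83) = 84, σ(84) = 224, σ(85) = 108, σ(86) = 132, σ(87) = 120, σ(88) = 180, σ(89) = 90, σ(90) = 234, σ(91) = 112, σ(92) = 168, σ(93) = 128, σ(94) = 144, σ(95) = 120, σ(96) = 252, σ(97) = 98, σ(98) = 171, σ(99) = 156, σ(100) = 217, σ(101) = 102, σ(102) = 216, σ(103) = 104, σ(104) = 210, σ(105) = 192, σ(106) = 162, σ(107) = 108, σ(108) = 280, σ(109) = 110, σ(110) = 216, σ(111) = 152, σ(112) = 248, σ(113) = 114, σ(114) = 240, σ(115) = 144. Summing all 115 values: 10897. (Average order: Σ_{n ≤ x} σ(n) ~ (π²/12) x². For x = 115, (π²/12)·115² ≈ 10877.13.)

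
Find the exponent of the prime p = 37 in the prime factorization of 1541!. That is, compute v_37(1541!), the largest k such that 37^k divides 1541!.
v_37(1541!) = 42

Legendre's formula: v_p(n!) = Σ_{k ≥ 1} ⌊n / p^k⌋. For p = 37, n = 1541, the terms are:
  ⌊1541/37^1⌋ = ⌊1541/37⌋ = 41
  ⌊1541/37^2⌋ = ⌊1541/1369⌋ = 1
(the next term ⌊1541/37^3⌋ = 0, terminating the sum). Summing: v_37(1541!) = 41 + 1 = 42.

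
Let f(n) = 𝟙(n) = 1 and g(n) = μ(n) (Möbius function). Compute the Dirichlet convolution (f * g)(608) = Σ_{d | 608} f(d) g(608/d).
(𝟙 * μ)(608) = 0

Divisors of 608: [1, 2, 4, 8, 16, 19, 32, 38, 76, 152, 304, 608]. For each d | 608:
  d = 1: 𝟙(1) · μ(608/1) = 1 · 0 = 0
  d = 2: 𝟙(2) · μ(608/2) = 1 · 0 = 0
  d = 4: 𝟙(4) · μ(608/4) = 1 · 0 = 0
  d = 8: 𝟙(8) · μ(608/8) = 1 · 0 = 0
  d = 16: 𝟙(16) · μ(608/16) = 1 · 1 = 1
  d = 19: 𝟙(19) · μ(608/19) = 1 · 0 = 0
  d = 32: 𝟙(32) · μ(608/32) = 1 · -1 = -1
  d = 38: 𝟙(38) · μ(608/38) = 1 · 0 = 0
  d = 76: 𝟙(76) · μ(608/76) = 1 · 0 = 0
  d = 152: 𝟙(152) · μ(608/152) = 1 · 0 = 0
  d = 304: 𝟙(304) · μ(608/304) = 1 · -1 = -1
  d = 608: 𝟙(608) · μ(608/608) = 1 · 1 = 1
Summing: (𝟙 * μ)(608) = 0 + 0 + 0 + 0 + 1 + 0 + -1 + 0 + 0 + 0 + -1 + 1 = 0.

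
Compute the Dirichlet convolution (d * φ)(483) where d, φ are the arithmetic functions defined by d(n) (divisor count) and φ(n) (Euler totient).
(d * φ)(483) = 768

Divisors of 483: [1, 3, 7, 21, 23, 69, 161, 483]. For each d | 483:
  d = 1: d(1) · φ(483/1) = 1 · 264 = 264
  d = 3: d(3) · φ(483/3) = 2 · 132 = 264
  d = 7: d(7) · φ(483/7) = 2 · 44 = 88
  d = 21: d(21) · φ(483/21) = 4 · 22 = 88
  d = 23: d(23) · φ(483/23) = 2 · 12 = 24
  d = 69: d(69) · φ(483/69) = 4 · 6 = 24
  d = 161: d(161) · φ(483/161) = 4 · 2 = 8
  d = 483: d(483) · φ(483/483) = 8 · 1 = 8
Summing: (d * φ)(483) = 264 + 264 + 88 + 88 + 24 + 24 + 8 + 8 = 768.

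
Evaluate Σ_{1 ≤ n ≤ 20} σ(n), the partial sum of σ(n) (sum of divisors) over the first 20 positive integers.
Σ_{n ≤ 20} σ(n) = 339

Compute σ(n) for each 1 ≤ n ≤ 20: σ(1) = 1, σ(2) = 3, σ(3) = 4, σ(4) = 7, σ(5) = 6, σ(6) = 12, σ(7) = 8, σ(8) = 15, σ(9) = 13, σ(10) = 18, σ(11) = 12, σ(12) = 28, σ(13) = 14, σ(14) = 24, σ(15) = 24, σ(16) = 31, σ(17) = 18, σ(18) = 39, σ(19) = 20, σ(20) = 42. Summing all 20 values: 339. (Average order: Σ_{n ≤ x} σ(n) ~ (π²/12) x². For x = 20, (π²/12)·20² ≈ 328.99.)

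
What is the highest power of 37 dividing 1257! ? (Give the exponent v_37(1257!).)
v_37(1257!) = 33

Legendre's formula: v_p(n!) = Σ_{k ≥ 1} ⌊n / p^k⌋. For p = 37, n = 1257, the terms are:
  ⌊1257/37^1⌋ = ⌊1257/37⌋ = 33
(the next term ⌊1257/37^2⌋ = 0, terminating the sum). Summing: v_37(1257!) = 33 = 33.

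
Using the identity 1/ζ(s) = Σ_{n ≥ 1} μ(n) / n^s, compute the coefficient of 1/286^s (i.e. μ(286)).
μ(286) = -1

Factor n = 286 = 2 · 11 · 13. μ(n) = 0 if any exponent ≥ 2 (not squarefree); otherwise μ(n) = (−1)^{ω(n)} where ω(n) is the number of distinct prime factors. Applying: μ(286) = -1.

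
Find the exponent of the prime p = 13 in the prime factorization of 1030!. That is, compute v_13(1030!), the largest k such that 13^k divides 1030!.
v_13(1030!) = 85

Legendre's formula: v_p(n!) = Σ_{k ≥ 1} ⌊n / p^k⌋. For p = 13, n = 1030, the terms are:
  ⌊1030/13^1⌋ = ⌊1030/13⌋ = 79
  ⌊1030/13^2⌋ = ⌊1030/169⌋ = 6
(the next term ⌊1030/13^3⌋ = 0, terminating the sum). Summing: v_13(1030!) = 79 + 6 = 85.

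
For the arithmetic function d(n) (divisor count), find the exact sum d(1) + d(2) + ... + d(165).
Σ_{n ≤ 165} d(n) = 872

Compute d(n) for each 1 ≤ n ≤ 165: d(1) = 1, d(2) = 2, d(3) = 2, d(4) = 3, d(5) = 2, d(6) = 4, d(7) = 2, d(8) = 4, d(9) = 3, d(10) = 4, d(11) = 2, d(12) = 6, d(13) = 2, d(14) = 4, d(15) = 4, d(16) = 5, d(17) = 2, d(18) = 6, d(19) = 2, d(20) = 6, d(21) = 4, d(22) = 4, d(23) = 2, d(24) = 8, d(25) = 3, d(26) = 4, d(27) = 4, d(28) = 6, d(29) = 2, d(30) = 8, d(31) = 2, d(32) = 6, d(33) = 4, d(34) = 4, d(35) = 4, d(36) = 9, d(37) = 2, d(38) = 4, d(39) = 4, d(40) = 8, d(41) = 2, d(42) = 8, d(43) = 2, d(44) = 6, d(45) = 6, d(46) = 4, d(47) = 2, d(48) = 10, d(49) = 3, d(50) = 6, d(51) = 4, d(52) = 6, d(53) = 2, d(54) = 8, d(55) = 4, d(56) = 8, d(57) = 4, d(58) = 4, d(59) = 2, d(60) = 12, d(61) = 2, d(62) = 4, d(63) = 6, d(64) = 7, d(65) = 4, d(66) = 8, d(67) = 2, d(68) = 6, d(69) = 4, d(70) = 8, d(71) = 2, d(72) = 12, d(73) = 2, d(74) = 4, d(75) = 6, d(76) = 6, d(77) = 4, d(78) = 8, d(79) = 2, d(80) = 10, d(81) = 5, d(82) = 4, d(83) = 2, d(84) = 12, d(85) = 4, d(86) = 4, d(87) = 4, d(88) = 8, d(89) = 2, d(90) = 12, d(91) = 4, d(92) = 6, d(93) = 4, d(94) = 4, d(95) = 4, d(96) = 12, d(97) = 2, d(98) = 6, d(99) = 6, d(100) = 9, d(101) = 2, d(102) = 8, d(103) = 2, d(104) = 8, d(105) = 8, d(106) = 4, d(107) = 2, d(108) = 12, d(109) = 2, d(110) = 8, d(111) = 4, d(112) = 10, d(113) = 2, d(114) = 8, d(115) = 4, d(116) = 6, d(117) = 6, d(118) = 4, d(119) = 4, d(120) = 16, d(121) = 3, d(122) = 4, d(123) = 4, d(124) = 6, d(125) = 4, d(126) = 12, d(127) = 2, d(128) = 8, d(129) = 4, d(130) = 8, d(131) = 2, d(132) = 12, d(133) = 4, d(134) = 4, d(135) = 8, d(136) = 8, d(137) = 2, d(138) = 8, d(139) = 2, d(140) = 12, d(141) = 4, d(142) = 4, d(143) = 4, d(144) = 15, d(145) = 4, d(146) = 4, d(147) = 6, d(148) = 6, d(149) = 2, d(150) = 12, d(151) = 2, d(152) = 8, d(153) = 6, d(154) = 8, d(155) = 4, d(156) = 12, d(157) = 2, d(158) = 4, d(159) = 4, d(160) = 12, d(161) = 4, d(162) = 10, d(163) = 2, d(164) = 6, d(165) = 8. Summing all 165 values: 872. (Dirichlet's divisor formula: Σ_{n ≤ x} d(n) = x ln(x) + (2γ − 1) x + O(√x). For x = 165, the asymptotic estimate is ≈ 867.96.)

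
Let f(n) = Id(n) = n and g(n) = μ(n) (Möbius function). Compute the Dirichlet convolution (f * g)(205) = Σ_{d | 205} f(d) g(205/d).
(Id * μ)(205) = 160

Divisors of 205: [1, 5, 41, 205]. For each d | 205:
  d = 1: Id(1) · μ(205/1) = 1 · 1 = 1
  d = 5: Id(5) · μ(205/5) = 5 · -1 = -5
  d = 41: Id(41) · μ(205/41) = 41 · -1 = -41
  d = 205: Id(205) · μ(205/205) = 205 · 1 = 205
Summing: (Id * μ)(205) = 1 + -5 + -41 + 205 = 160.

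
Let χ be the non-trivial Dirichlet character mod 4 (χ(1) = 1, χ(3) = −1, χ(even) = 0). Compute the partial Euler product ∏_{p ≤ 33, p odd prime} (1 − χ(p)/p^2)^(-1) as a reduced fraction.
∏ = 70163108671177093/76623095660544000

The odd primes p ≤ 33 are [3, 5, 7, 11, 13, 17, 19, 23, 29, 31]. For each, χ(p) = 1 if p ≡ 1 mod 4, χ(p) = −1 if p ≡ 3 mod 4. Taking (1 − χ(p)/p^2)^(-1) = p^2/(p^2 − χ(p)): (1 − (-1)/3^2)^(-1) · (1 − (1)/5^2)^(-1) · (1 − (-1)/7^2)^(-1) · (1 − (-1)/11^2)^(-1) · (1 − (1)/13^2)^(-1) · (1 − (1)/17^2)^(-1) · (1 − (-1)/19^2)^(-1) · (1 − (-1)/23^2)^(-1) · (1 − (1)/29^2)^(-1) · (1 − (-1)/31^2)^(-1) = 70163108671177093/76623095660544000.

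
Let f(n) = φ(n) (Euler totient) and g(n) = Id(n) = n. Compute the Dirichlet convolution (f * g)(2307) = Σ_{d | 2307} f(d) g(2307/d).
(φ * Id)(2307) = 7685

Divisors of 2307: [1, 3, 769, 2307]. For each d | 2307:
  d = 1: φ(1) · Id(2307/1) = 1 · 2307 = 2307
  d = 3: φ(3) · Id(2307/3) = 2 · 769 = 1538
  d = 769: φ(769) · Id(2307/769) = 768 · 3 = 2304
  d = 2307: φ(2307) · Id(2307/2307) = 1536 · 1 = 1536
Summing: (φ * Id)(2307) = 2307 + 1538 + 2304 + 1536 = 7685.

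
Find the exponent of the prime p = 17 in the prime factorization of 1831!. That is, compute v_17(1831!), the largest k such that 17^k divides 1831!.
v_17(1831!) = 113

Legendre's formula: v_p(n!) = Σ_{k ≥ 1} ⌊n / p^k⌋. For p = 17, n = 1831, the terms are:
  ⌊1831/17^1⌋ = ⌊1831/17⌋ = 107
  ⌊1831/17^2⌋ = ⌊1831/289⌋ = 6
(the next term ⌊1831/17^3⌋ = 0, terminating the sum). Summing: v_17(1831!) = 107 + 6 = 113.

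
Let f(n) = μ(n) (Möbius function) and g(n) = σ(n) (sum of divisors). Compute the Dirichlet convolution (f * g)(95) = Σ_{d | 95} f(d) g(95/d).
(μ * σ)(95) = 95

Divisors of 95: [1, 5, 19, 95]. For each d | 95:
  d = 1: μ(1) · σ(95/1) = 1 · 120 = 120
  d = 5: μ(5) · σ(95/5) = -1 · 20 = -20
  d = 19: μ(19) · σ(95/19) = -1 · 6 = -6
  d = 95: μ(95) · σ(95/95) = 1 · 1 = 1
Summing: (μ * σ)(95) = 120 + -20 + -6 + 1 = 95.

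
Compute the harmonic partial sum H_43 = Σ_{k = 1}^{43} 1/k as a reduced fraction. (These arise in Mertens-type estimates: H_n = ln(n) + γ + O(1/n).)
H_43 = 532145396070491417/122332313750680800

Direct summation: H_43 = 1 + 1/2 + ... + 1/43. The least common denominator is lcm(1, ..., 43) = 9419588158802421600; over this denominator the numerator is 9419588158802421600 + 4709794079401210800 + 3139862719600807200 + 2354897039700605400 + 1883917631760484320 + 1569931359800403600 + 1345655451257488800 + 1177448519850302700 + 1046620906533602400 + 941958815880242160 + 856326196254765600 + 784965679900201800 + 724583704523263200 + 672827725628744400 + 627972543920161440 + 588724259925151350 + 554093421106024800 + 523310453266801200 + 495767797831706400 + 470979407940121080 + 448551817085829600 + 428163098127382800 + 409547311252279200 + 392482839950100900 + 376783526352096864 + 362291852261631600 + 348873635511200800 + 336413862814372200 + 324813384786290400 + 313986271960080720 + 303857682542013600 + 294362129962575675 + 285442065418255200 + 277046710553012400 + 269131090251497760 + 261655226633400600 + 254583463751416800 + 247883898915853200 + 241527901507754400 + 235489703970060540 + 229746052653717600 + 224275908542914800 + 219060189739591200 = 40975195497427839109, so H_43 = 40975195497427839109/9419588158802421600; reducing by gcd(40975195497427839109, 9419588158802421600) = 77 gives 532145396070491417/122332313750680800 ≈ 4.35000. (The PNT-adjacent estimate ln(43) + γ ≈ 4.33842 matches within O(1/n).)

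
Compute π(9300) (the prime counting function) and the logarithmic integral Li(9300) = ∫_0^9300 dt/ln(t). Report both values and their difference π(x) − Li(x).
π(9300) = 1151;  Li(9300) ≈ 1169.84;  π(x) − Li(x) ≈ -18.84.

Direct count of primes ≤ 9300 gives π(9300) = 1151. Numerical evaluation of the logarithmic integral gives Li(9300) ≈ 1169.84. The difference π(x) − Li(x) ≈ -18.84 is typically negative for small/moderate x (Li(x) overestimates), though Littlewood's theorem shows this sign changes infinitely often.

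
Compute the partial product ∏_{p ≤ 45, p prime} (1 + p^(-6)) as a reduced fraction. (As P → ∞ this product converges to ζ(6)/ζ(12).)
∏ = 1359712698137872510059489328104656331148295030771712937358491632747920000/1336862024495300077504819810119357413472366273194284637902602168232026717

The primes p ≤ 45 are [2, 3, 5, 7, 11, 13, 17, 19, 23, 29, 31, 37, 41, 43]. For each, (1 + 1/p^6) = (p^6 + 1)/p^6. Multiplying these fractions over p ∈ [2, 3, 5, 7, 11, 13, 17, 19, 23, 29, 31, 37, 41, 43] gives 1359712698137872510059489328104656331148295030771712937358491632747920000/1336862024495300077504819810119357413472366273194284637902602168232026717. (In the limit P → ∞ this tends to ζ(6)/ζ(12).)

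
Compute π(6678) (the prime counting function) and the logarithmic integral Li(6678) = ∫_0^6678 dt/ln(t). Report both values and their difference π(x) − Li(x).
π(6678) = 860;  Li(6678) ≈ 877.87;  π(x) − Li(x) ≈ -17.87.

Direct count of primes ≤ 6678 gives π(6678) = 860. Numerical evaluation of the logarithmic integral gives Li(6678) ≈ 877.87. The difference π(x) − Li(x) ≈ -17.87 is typically negative for small/moderate x (Li(x) overestimates), though Littlewood's theorem shows this sign changes infinitely often.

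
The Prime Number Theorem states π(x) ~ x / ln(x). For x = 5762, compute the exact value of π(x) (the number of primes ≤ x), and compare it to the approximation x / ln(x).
π(5762) = 757;  x/ln(x) ≈ 665.43;  relative error ≈ 12.10%.

Directly count primes up to 5762: π(5762) = 757. The PNT approximation gives 5762/ln(5762) ≈ 5762/8.65904 ≈ 665.43. Relative error (π(x) − x/ln(x)) / π(x) ≈ 12.10%; the approximation is known to undercount slightly (Li(x) is a better estimate).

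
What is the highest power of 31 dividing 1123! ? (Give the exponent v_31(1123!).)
v_31(1123!) = 37

Legendre's formula: v_p(n!) = Σ_{k ≥ 1} ⌊n / p^k⌋. For p = 31, n = 1123, the terms are:
  ⌊1123/31^1⌋ = ⌊1123/31⌋ = 36
  ⌊1123/31^2⌋ = ⌊1123/961⌋ = 1
(the next term ⌊1123/31^3⌋ = 0, terminating the sum). Summing: v_31(1123!) = 36 + 1 = 37.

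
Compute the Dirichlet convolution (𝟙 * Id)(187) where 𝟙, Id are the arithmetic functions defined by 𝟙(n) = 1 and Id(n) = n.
(𝟙 * Id)(187) = 216

Divisors of 187: [1, 11, 17, 187]. For each d | 187:
  d = 1: 𝟙(1) · Id(187/1) = 1 · 187 = 187
  d = 11: 𝟙(11) · Id(187/11) = 1 · 17 = 17
  d = 17: 𝟙(17) · Id(187/17) = 1 · 11 = 11
  d = 187: 𝟙(187) · Id(187/187) = 1 · 1 = 1
Summing: (𝟙 * Id)(187) = 187 + 17 + 11 + 1 = 216.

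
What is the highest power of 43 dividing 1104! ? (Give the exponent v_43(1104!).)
v_43(1104!) = 25

Legendre's formula: v_p(n!) = Σ_{k ≥ 1} ⌊n / p^k⌋. For p = 43, n = 1104, the terms are:
  ⌊1104/43^1⌋ = ⌊1104/43⌋ = 25
(the next term ⌊1104/43^2⌋ = 0, terminating the sum). Summing: v_43(1104!) = 25 = 25.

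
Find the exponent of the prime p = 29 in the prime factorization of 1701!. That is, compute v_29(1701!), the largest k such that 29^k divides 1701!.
v_29(1701!) = 60

Legendre's formula: v_p(n!) = Σ_{k ≥ 1} ⌊n / p^k⌋. For p = 29, n = 1701, the terms are:
  ⌊1701/29^1⌋ = ⌊1701/29⌋ = 58
  ⌊1701/29^2⌋ = ⌊1701/841⌋ = 2
(the next term ⌊1701/29^3⌋ = 0, terminating the sum). Summing: v_29(1701!) = 58 + 2 = 60.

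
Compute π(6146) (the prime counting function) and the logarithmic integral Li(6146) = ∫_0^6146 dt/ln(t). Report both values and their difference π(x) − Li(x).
π(6146) = 801;  Li(6146) ≈ 817.17;  π(x) − Li(x) ≈ -16.17.

Direct count of primes ≤ 6146 gives π(6146) = 801. Numerical evaluation of the logarithmic integral gives Li(6146) ≈ 817.17. The difference π(x) − Li(x) ≈ -16.17 is typically negative for small/moderate x (Li(x) overestimates), though Littlewood's theorem shows this sign changes infinitely often.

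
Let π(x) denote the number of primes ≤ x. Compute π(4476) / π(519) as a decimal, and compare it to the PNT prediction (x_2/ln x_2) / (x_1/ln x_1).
π(4476)/π(519) = 607/97 ≈ 6.2577;  PNT prediction ≈ 6.4139.

π(519) = 97 and π(4476) = 607, so π(4476)/π(519) ≈ 6.2577. The PNT-predicted ratio is (4476/ln(4476)) / (519/ln(519)) ≈ 6.4139. The two agree to within a few percent, as expected.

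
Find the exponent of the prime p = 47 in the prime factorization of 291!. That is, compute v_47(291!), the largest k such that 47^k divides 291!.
v_47(291!) = 6

Legendre's formula: v_p(n!) = Σ_{k ≥ 1} ⌊n / p^k⌋. For p = 47, n = 291, the terms are:
  ⌊291/47^1⌋ = ⌊291/47⌋ = 6
(the next term ⌊291/47^2⌋ = 0, terminating the sum). Summing: v_47(291!) = 6 = 6.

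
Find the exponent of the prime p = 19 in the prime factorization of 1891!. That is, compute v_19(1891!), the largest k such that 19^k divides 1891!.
v_19(1891!) = 104

Legendre's formula: v_p(n!) = Σ_{k ≥ 1} ⌊n / p^k⌋. For p = 19, n = 1891, the terms are:
  ⌊1891/19^1⌋ = ⌊1891/19⌋ = 99
  ⌊1891/19^2⌋ = ⌊1891/361⌋ = 5
(the next term ⌊1891/19^3⌋ = 0, terminating the sum). Summing: v_19(1891!) = 99 + 5 = 104.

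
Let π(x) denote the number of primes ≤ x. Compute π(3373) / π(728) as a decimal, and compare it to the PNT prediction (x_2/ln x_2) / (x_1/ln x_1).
π(3373)/π(728) = 476/129 ≈ 3.6899;  PNT prediction ≈ 3.7588.

π(728) = 129 and π(3373) = 476, so π(3373)/π(728) ≈ 3.6899. The PNT-predicted ratio is (3373/ln(3373)) / (728/ln(728)) ≈ 3.7588. The two agree to within a few percent, as expected.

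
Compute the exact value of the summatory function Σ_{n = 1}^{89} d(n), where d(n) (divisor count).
Σ_{n ≤ 89} d(n) = 413

Compute d(n) for each 1 ≤ n ≤ 89: d(1) = 1, d(2) = 2, d(3) = 2, d(4) = 3, d(5) = 2, d(6) = 4, d(7) = 2, d(8) = 4, d(9) = 3, d(10) = 4, d(11) = 2, d(12) = 6, d(13) = 2, d(14) = 4, d(15) = 4, d(16) = 5, d(17) = 2, d(18) = 6, d(19) = 2, d(20) = 6, d(21) = 4, d(22) = 4, d(23) = 2, d(24) = 8, d(25) = 3, d(26) = 4, d(27) = 4, d(28) = 6, d(29) = 2, d(30) = 8, d(31) = 2, d(32) = 6, d(33) = 4, d(34) = 4, d(35) = 4, d(36) = 9, d(37) = 2, d(38) = 4, d(39) = 4, d(40) = 8, d(41) = 2, d(42) = 8, d(43) = 2, d(44) = 6, d(45) = 6, d(46) = 4, d(47) = 2, d(48) = 10, d(49) = 3, d(50) = 6, d(51) = 4, d(52) = 6, d(53) = 2, d(54) = 8, d(55) = 4, d(56) = 8, d(57) = 4, d(58) = 4, d(59) = 2, d(60) = 12, d(61) = 2, d(62) = 4, d(63) = 6, d(64) = 7, d(65) = 4, d(66) = 8, d(67) = 2, d(68) = 6, d(69) = 4, d(70) = 8, d(71) = 2, d(72) = 12, d(73) = 2, d(74) = 4, d(75) = 6, d(76) = 6, d(77) = 4, d(78) = 8, d(79) = 2, d(80) = 10, d(81) = 5, d(82) = 4, d(83) = 2, d(84) = 12, d(85) = 4, d(86) = 4, d(87) = 4, d(88) = 8, d(89) = 2. Summing all 89 values: 413. (Dirichlet's divisor formula: Σ_{n ≤ x} d(n) = x ln(x) + (2γ − 1) x + O(√x). For x = 89, the asymptotic estimate is ≈ 413.23.)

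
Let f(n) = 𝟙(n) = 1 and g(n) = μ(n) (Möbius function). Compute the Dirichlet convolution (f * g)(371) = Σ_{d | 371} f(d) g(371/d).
(𝟙 * μ)(371) = 0

Divisors of 371: [1, 7, 53, 371]. For each d | 371:
  d = 1: 𝟙(1) · μ(371/1) = 1 · 1 = 1
  d = 7: 𝟙(7) · μ(371/7) = 1 · -1 = -1
  d = 53: 𝟙(53) · μ(371/53) = 1 · -1 = -1
  d = 371: 𝟙(371) · μ(371/371) = 1 · 1 = 1
Summing: (𝟙 * μ)(371) = 1 + -1 + -1 + 1 = 0.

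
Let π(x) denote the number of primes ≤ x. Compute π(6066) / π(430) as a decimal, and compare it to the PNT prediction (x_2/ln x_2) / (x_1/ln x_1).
π(6066)/π(430) = 790/82 ≈ 9.6341;  PNT prediction ≈ 9.8206.

π(430) = 82 and π(6066) = 790, so π(6066)/π(430) ≈ 9.6341. The PNT-predicted ratio is (6066/ln(6066)) / (430/ln(430)) ≈ 9.8206. The two agree to within a few percent, as expected.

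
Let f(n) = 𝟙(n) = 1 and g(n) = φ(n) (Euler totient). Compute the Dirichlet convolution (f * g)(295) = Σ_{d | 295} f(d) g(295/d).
(𝟙 * φ)(295) = 295

Divisors of 295: [1, 5, 59, 295]. For each d | 295:
  d = 1: 𝟙(1) · φ(295/1) = 1 · 232 = 232
  d = 5: 𝟙(5) · φ(295/5) = 1 · 58 = 58
  d = 59: 𝟙(59) · φ(295/59) = 1 · 4 = 4
  d = 295: 𝟙(295) · φ(295/295) = 1 · 1 = 1
Summing: (𝟙 * φ)(295) = 232 + 58 + 4 + 1 = 295.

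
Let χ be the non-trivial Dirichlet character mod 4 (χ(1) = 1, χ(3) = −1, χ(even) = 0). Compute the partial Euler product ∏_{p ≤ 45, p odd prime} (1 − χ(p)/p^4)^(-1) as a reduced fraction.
∏ = 86895436242675250318069981336761703653427013/87866829265048200003921257481906011724840960

The odd primes p ≤ 45 are [3, 5, 7, 11, 13, 17, 19, 23, 29, 31, 37, 41, 43]. For each, χ(p) = 1 if p ≡ 1 mod 4, χ(p) = −1 if p ≡ 3 mod 4. Taking (1 − χ(p)/p^4)^(-1) = p^4/(p^4 − χ(p)): (1 − (-1)/3^4)^(-1) · (1 − (1)/5^4)^(-1) · (1 − (-1)/7^4)^(-1) · (1 − (-1)/11^4)^(-1) · (1 − (1)/13^4)^(-1) · (1 − (1)/17^4)^(-1) · (1 − (-1)/19^4)^(-1) · (1 − (-1)/23^4)^(-1) · (1 − (1)/29^4)^(-1) · (1 − (-1)/31^4)^(-1) · (1 − (1)/37^4)^(-1) · (1 − (1)/41^4)^(-1) · (1 − (-1)/43^4)^(-1) = 86895436242675250318069981336761703653427013/87866829265048200003921257481906011724840960.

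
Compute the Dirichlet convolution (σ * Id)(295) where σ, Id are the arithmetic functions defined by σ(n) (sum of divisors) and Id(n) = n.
(σ * Id)(295) = 1309

Divisors of 295: [1, 5, 59, 295]. For each d | 295:
  d = 1: σ(1) · Id(295/1) = 1 · 295 = 295
  d = 5: σ(5) · Id(295/5) = 6 · 59 = 354
  d = 59: σ(59) · Id(295/59) = 60 · 5 = 300
  d = 295: σ(295) · Id(295/295) = 360 · 1 = 360
Summing: (σ * Id)(295) = 295 + 354 + 300 + 360 = 1309.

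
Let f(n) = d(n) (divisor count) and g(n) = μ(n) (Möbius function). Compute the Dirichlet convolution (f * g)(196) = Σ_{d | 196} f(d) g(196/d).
(d * μ)(196) = 1

Divisors of 196: [1, 2, 4, 7, 14, 28, 49, 98, 196]. For each d | 196:
  d = 1: d(1) · μ(196/1) = 1 · 0 = 0
  d = 2: d(2) · μ(196/2) = 2 · 0 = 0
  d = 4: d(4) · μ(196/4) = 3 · 0 = 0
  d = 7: d(7) · μ(196/7) = 2 · 0 = 0
  d = 14: d(14) · μ(196/14) = 4 · 1 = 4
  d = 28: d(28) · μ(196/28) = 6 · -1 = -6
  d = 49: d(49) · μ(196/49) = 3 · 0 = 0
  d = 98: d(98) · μ(196/98) = 6 · -1 = -6
  d = 196: d(196) · μ(196/196) = 9 · 1 = 9
Summing: (d * μ)(196) = 0 + 0 + 0 + 0 + 4 + -6 + 0 + -6 + 9 = 1.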